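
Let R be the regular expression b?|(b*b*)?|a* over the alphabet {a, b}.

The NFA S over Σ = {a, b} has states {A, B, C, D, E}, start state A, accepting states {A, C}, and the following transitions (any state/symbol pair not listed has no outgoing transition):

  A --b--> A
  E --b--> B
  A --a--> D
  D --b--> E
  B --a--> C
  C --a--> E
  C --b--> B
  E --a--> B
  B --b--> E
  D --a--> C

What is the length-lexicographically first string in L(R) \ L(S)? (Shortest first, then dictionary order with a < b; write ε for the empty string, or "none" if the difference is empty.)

a

The string a is accepted by R but not by S.
No shorter string lies in the difference, and a is the lexicographically first length-1 string in L(R) \ L(S).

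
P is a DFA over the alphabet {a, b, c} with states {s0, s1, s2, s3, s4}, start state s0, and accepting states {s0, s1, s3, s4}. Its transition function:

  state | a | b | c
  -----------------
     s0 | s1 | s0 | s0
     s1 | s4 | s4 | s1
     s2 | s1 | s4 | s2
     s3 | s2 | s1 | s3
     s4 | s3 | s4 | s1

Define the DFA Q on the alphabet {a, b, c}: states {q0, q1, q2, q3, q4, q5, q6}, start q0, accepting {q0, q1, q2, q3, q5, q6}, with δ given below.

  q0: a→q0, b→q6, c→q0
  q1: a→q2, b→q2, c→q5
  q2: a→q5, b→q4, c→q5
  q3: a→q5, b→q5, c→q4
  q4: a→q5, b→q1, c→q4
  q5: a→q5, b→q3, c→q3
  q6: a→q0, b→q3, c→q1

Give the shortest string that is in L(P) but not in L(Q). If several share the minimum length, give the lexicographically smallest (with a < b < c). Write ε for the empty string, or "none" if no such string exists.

The string bbc is accepted by P but not by Q.
No shorter string lies in the difference, and bbc is the lexicographically first length-3 string in L(P) \ L(Q).

bbc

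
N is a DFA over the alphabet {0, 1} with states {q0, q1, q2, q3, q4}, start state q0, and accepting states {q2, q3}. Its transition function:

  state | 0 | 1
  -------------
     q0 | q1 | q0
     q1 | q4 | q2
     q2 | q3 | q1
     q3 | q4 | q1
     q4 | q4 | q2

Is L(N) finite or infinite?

State q0 is reachable from the start and can reach an accepting state, and it lies on the cycle q0 → q0.
Traversing that cycle any number of times yields accepted strings of unbounded length, so the language is infinite.

infinite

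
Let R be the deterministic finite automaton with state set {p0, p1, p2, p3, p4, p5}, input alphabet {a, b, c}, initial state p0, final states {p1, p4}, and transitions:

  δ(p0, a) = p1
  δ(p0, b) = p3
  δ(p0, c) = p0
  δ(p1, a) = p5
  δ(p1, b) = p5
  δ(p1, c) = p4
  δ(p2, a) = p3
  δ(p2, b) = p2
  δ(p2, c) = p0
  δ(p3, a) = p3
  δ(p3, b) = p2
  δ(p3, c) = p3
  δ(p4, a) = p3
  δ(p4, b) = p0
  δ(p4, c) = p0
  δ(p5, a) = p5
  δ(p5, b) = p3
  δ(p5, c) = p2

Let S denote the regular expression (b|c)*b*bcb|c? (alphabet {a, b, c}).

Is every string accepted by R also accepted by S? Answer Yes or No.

No

The string a is in L(R) but not in L(S).
So L(R) ⊄ L(S).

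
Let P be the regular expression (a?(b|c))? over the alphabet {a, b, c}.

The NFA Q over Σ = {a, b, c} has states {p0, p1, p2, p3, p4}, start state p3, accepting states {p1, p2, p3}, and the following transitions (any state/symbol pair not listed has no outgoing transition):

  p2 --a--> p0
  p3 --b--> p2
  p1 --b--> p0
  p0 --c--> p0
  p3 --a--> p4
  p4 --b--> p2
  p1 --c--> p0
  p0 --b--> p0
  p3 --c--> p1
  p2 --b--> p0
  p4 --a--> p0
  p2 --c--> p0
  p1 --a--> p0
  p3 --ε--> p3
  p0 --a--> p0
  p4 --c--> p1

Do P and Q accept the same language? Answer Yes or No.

Converting the expression P to a DFA (subset construction, then merging equivalent states) gives the minimal DFA with states {r0, r1, r2, r3}, start state r0, accepting states {r0, r2} and transitions r0: a→r1, b→r2, c→r2; r1: a→r3, b→r2, c→r2; r2: a→r3, b→r3, c→r3; r3: a→r3, b→r3, c→r3.
Exploring the product automaton P × Q from the start pair (r0, p3), following both machines on each input symbol, reaches 5 state pairs: (r0, p3), (r1, p4), (r2, p2), (r2, p1), (r3, p0).
P accepts in {r0, r2} and Q accepts in {p1, p2, p3}. In every reachable pair the two components are either both accepting — (r0, p3), (r2, p2), (r2, p1) — or both non-accepting, so no string is accepted by exactly one of the machines: L(P) \ L(Q) and L(Q) \ L(P) are both empty.
Hence every string is accepted by P iff it is accepted by Q, and the two languages coincide.

Yes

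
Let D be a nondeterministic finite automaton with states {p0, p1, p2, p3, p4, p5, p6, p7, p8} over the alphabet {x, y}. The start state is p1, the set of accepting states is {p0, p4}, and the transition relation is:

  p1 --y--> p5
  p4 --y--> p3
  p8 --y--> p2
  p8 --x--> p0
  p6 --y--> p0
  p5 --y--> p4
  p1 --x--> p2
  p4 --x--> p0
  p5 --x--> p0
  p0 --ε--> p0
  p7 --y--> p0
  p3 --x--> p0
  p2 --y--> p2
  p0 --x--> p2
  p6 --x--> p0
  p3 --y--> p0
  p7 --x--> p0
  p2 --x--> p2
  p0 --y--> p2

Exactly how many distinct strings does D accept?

5

The useful subgraph on states {p0, p1, p3, p4, p5} is acyclic, so L(D) is finite; the longest accepting path visits 5 useful states, giving maximum string length 4.
Counting accepting paths from p1 by length: 2 of length 2, 1 of length 3, 2 of length 4. Total 5.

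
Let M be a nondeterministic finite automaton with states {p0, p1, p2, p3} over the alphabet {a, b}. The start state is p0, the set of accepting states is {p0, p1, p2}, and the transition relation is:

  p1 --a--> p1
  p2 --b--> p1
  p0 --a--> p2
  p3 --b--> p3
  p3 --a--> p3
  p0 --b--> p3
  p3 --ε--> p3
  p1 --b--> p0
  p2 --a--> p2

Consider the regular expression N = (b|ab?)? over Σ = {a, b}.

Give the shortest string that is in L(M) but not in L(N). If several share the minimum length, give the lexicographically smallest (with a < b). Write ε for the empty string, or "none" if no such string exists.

The string aa is accepted by M but not by N.
No shorter string lies in the difference, and aa is the lexicographically first length-2 string in L(M) \ L(N).

aa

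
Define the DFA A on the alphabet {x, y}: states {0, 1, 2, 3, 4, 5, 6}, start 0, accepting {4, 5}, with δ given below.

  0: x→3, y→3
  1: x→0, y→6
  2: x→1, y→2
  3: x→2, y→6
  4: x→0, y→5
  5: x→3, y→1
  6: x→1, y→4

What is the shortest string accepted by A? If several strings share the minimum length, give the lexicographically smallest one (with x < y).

A breadth-first search from 0 reaches an accepting state first via the path 0 → 3 → 6 → 4 on input xyy.
No string of length < 3 is accepted (BFS exhausts all shorter strings without reaching an accepting state), and xyy is the lexicographically least accepting string of length 3.

xyy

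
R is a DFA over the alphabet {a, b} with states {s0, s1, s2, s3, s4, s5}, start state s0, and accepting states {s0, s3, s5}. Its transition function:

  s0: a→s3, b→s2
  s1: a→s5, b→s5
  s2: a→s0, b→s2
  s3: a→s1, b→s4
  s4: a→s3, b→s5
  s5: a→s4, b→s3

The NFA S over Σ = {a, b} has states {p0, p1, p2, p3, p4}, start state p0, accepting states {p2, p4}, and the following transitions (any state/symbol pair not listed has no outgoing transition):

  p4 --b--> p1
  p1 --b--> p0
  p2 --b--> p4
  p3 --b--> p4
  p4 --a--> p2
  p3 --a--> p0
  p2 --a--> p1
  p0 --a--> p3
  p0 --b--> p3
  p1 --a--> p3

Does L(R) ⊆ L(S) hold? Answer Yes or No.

No

The empty string ε is in L(R) but not in L(S).
So L(R) ⊄ L(S).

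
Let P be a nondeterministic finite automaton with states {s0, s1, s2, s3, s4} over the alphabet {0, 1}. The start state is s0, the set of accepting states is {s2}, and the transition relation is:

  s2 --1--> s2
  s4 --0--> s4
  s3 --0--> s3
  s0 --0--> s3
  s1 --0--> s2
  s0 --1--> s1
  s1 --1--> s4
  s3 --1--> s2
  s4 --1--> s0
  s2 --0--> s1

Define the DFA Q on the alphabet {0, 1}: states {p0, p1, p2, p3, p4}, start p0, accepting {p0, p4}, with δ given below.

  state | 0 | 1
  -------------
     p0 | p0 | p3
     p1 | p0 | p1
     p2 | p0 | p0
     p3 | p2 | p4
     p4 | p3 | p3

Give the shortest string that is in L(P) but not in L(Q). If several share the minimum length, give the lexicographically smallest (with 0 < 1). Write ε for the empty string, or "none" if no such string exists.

The string 01 is accepted by P but not by Q.
No shorter string lies in the difference, and 01 is the lexicographically first length-2 string in L(P) \ L(Q).

01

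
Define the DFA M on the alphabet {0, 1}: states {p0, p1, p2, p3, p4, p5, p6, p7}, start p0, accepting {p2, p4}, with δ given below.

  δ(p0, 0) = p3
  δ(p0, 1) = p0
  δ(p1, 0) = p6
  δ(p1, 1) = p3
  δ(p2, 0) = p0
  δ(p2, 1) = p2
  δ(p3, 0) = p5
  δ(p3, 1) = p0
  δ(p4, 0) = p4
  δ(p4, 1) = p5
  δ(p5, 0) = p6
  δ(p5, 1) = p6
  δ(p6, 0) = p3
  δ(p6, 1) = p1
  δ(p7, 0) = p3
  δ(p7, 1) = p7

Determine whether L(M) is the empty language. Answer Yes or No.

Yes

The states reachable from the start state are {p0, p1, p3, p5, p6}.
None of the accepting states {p2, p4} is reachable, so no string is accepted and L(M) = ∅.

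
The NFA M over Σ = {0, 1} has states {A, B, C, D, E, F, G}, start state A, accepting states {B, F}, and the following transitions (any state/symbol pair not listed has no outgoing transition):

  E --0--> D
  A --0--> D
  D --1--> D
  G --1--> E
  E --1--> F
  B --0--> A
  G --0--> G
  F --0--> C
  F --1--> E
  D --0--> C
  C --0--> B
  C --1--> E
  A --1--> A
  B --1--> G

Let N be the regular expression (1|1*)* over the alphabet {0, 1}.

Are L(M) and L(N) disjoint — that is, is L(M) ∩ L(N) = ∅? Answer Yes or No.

Yes

Converting the expression N to a DFA (subset construction, then merging equivalent states) gives the minimal DFA with states {n0, n1}, start state n0, accepting states {n0} and transitions n0: 0→n1, 1→n0; n1: 0→n1, 1→n1.
Exploring the product automaton M × N from the start pair (A, n0), following both machines on each input symbol, reaches 8 state pairs: (A, n0), (D, n1), (C, n1), (B, n1), (E, n1), (A, n1), (G, n1), (F, n1).
M accepts in {B, F} and N accepts in {n0}; no reachable pair has both components accepting, so no string drives both machines to acceptance simultaneously and L(M) ∩ L(N) = ∅.
So no string is accepted by both, and the intersection is empty.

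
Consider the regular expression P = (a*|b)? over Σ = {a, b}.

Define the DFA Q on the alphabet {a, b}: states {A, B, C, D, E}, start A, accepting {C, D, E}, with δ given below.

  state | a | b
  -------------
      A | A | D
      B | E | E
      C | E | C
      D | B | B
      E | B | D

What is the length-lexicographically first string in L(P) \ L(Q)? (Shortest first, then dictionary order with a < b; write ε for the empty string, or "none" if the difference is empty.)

ε

The empty string ε is accepted by P but not by Q.
Since ε is the unique shortest string, it is the required witness.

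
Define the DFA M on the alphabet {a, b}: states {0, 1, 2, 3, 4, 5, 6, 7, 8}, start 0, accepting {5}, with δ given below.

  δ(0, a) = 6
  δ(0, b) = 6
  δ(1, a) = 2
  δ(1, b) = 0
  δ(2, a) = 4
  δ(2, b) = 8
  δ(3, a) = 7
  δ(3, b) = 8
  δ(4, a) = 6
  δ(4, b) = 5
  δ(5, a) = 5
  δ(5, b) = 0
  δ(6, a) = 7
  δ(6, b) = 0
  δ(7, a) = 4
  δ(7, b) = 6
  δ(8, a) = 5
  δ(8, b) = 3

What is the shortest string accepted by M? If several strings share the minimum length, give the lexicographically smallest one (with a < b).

A breadth-first search from 0 reaches an accepting state first via the path 0 → 6 → 7 → 4 → 5 on input aaab.
No string of length < 4 is accepted (BFS exhausts all shorter strings without reaching an accepting state), and aaab is the lexicographically least accepting string of length 4.

aaab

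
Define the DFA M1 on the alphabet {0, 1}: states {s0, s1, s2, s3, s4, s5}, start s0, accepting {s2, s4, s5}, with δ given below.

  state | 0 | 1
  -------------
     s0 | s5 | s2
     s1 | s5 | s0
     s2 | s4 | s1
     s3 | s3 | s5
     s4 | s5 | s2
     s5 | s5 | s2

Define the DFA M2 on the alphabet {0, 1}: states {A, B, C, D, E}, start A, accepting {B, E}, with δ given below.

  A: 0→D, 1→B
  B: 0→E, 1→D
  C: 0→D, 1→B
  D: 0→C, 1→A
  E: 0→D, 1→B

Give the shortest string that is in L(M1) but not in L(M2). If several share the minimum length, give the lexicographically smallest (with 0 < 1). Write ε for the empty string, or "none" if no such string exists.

The string 0 is accepted by M1 but not by M2.
No shorter string lies in the difference, and 0 is the lexicographically first length-1 string in L(M1) \ L(M2).

0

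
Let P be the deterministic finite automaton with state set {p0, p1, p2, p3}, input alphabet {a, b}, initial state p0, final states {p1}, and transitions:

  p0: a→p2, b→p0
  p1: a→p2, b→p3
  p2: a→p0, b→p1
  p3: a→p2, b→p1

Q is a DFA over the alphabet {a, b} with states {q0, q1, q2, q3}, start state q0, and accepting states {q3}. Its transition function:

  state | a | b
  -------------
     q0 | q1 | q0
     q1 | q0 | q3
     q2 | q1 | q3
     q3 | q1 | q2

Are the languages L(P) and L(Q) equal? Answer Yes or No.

Exploring the product automaton P × Q from the start pair (p0, q0), following both machines on each input symbol, reaches 4 state pairs: (p0, q0), (p2, q1), (p1, q3), (p3, q2).
P accepts in {p1} and Q accepts in {q3}. In every reachable pair the two components are either both accepting — (p1, q3) — or both non-accepting, so no string is accepted by exactly one of the machines: L(P) \ L(Q) and L(Q) \ L(P) are both empty.
Hence every string is accepted by P iff it is accepted by Q, and the two languages coincide.

Yes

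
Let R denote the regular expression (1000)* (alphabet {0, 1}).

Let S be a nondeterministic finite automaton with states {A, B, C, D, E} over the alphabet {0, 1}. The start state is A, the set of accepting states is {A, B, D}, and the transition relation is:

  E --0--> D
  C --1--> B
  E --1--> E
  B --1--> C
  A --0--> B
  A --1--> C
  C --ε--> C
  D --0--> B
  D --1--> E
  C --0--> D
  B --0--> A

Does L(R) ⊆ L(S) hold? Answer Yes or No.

Yes

Converting the expression R to a DFA (subset construction, then merging equivalent states) gives the minimal DFA with states {r0, r1, r2, r3, r4}, start state r0, accepting states {r0} and transitions r0: 0→r1, 1→r2; r1: 0→r1, 1→r1; r2: 0→r3, 1→r1; r3: 0→r4, 1→r1; r4: 0→r0, 1→r1.
Exploring the product automaton R × S from the start pair (r0, A), following both machines on each input symbol, reaches 9 state pairs: (r0, A), (r1, B), (r2, C), (r1, A), (r1, C), (r3, D), (r1, D), (r4, B), (r1, E).
R accepts in {r0} and S accepts in {A, B, D}. The reachable pairs whose R-component is accepting are (r0, A); in each of them the S-component is accepting too, so the product for L(R) \ L(S) (R-component accepting, S-component rejecting) has no reachable accepting pair and the difference is empty.
Hence every string in L(R) is also in L(S).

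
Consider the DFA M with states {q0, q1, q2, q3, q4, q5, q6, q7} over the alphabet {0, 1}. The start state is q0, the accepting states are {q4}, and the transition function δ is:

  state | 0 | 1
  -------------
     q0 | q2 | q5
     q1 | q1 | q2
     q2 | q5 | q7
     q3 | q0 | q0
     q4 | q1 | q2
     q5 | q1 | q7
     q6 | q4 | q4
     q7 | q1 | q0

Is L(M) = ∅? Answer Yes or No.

Yes

The states reachable from the start state are {q0, q1, q2, q5, q7}.
None of the accepting states {q4} is reachable, so no string is accepted and L(M) = ∅.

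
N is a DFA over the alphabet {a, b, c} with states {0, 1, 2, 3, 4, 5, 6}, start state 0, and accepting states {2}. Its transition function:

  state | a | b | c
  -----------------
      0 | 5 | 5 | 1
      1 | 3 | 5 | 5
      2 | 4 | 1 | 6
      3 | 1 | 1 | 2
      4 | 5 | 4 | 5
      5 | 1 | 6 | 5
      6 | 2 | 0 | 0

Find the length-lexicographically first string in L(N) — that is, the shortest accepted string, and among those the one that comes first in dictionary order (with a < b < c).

aba

A breadth-first search from 0 reaches an accepting state first via the path 0 → 5 → 6 → 2 on input aba.
No string of length < 3 is accepted (BFS exhausts all shorter strings without reaching an accepting state), and aba is the lexicographically least accepting string of length 3.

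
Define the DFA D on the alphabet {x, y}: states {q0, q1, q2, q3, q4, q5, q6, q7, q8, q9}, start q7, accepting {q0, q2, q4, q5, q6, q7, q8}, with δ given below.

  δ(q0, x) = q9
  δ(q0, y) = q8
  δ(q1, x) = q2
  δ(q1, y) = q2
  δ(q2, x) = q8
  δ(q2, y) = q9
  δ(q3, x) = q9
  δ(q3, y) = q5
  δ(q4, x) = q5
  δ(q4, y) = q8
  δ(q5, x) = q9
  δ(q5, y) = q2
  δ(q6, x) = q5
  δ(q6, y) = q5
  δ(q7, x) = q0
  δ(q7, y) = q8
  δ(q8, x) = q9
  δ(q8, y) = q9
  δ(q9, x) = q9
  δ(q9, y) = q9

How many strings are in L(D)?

The useful subgraph on states {q0, q7, q8} is acyclic, so L(D) is finite; the longest accepting path visits 3 useful states, giving maximum string length 2.
Counting accepting paths from q7 by length: 1 of length 0, 2 of length 1, 1 of length 2. Total 4.

4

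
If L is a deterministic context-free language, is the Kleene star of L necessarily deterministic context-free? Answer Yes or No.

No

L = {c aⁿbⁿ : n≥0} ∪ {cc aⁿb²ⁿ : n≥0} is a DCFL (the number of leading c's fixes which ratio the DPDA checks), but L* is not. Every word of L starts with c, so in a factorisation of the string cc aⁱbʲ (i≥1) into words of L each factor begins at one of the two c's: either the whole string is a single word of L (forcing j = 2i), or it splits as c · (c aⁱbʲ) with c ∈ L (take n = 0) and c aⁱbʲ ∈ L (forcing j = i). Thus L* ∩ cca⁺b* = {cc aⁿbⁿ : n≥1} ∪ {cc aⁿb²ⁿ : n≥1}. A DPDA for L* would give one for this intersection with a regular set, and, started from its configuration after reading cc, one for {aⁿbⁿ : n≥1} ∪ {aⁿb²ⁿ : n≥1}, which no deterministic PDA accepts (a DPDA for it would have a single run on aⁿb²ⁿ, accepting after the prefix aⁿbⁿ and accepting again after n more b's; an ordinary PDA that simulates it on a's and b's and, at any moment when it is accepting, may switch to reading only a fresh letter d while feeding each d to the simulation as a b, would accept aⁱbʲdᵏ (k≥1) exactly when both aⁱbʲ and aⁱbʲ⁺ᵏ are in the language, i.e. its language intersected with the regular set a*b*d⁺ would be exactly {aⁿbⁿdⁿ : n≥1} — impossible, since context-free languages are closed under intersection with regular sets and {aⁿbⁿdⁿ} is not context-free). So L* is not a DCFL.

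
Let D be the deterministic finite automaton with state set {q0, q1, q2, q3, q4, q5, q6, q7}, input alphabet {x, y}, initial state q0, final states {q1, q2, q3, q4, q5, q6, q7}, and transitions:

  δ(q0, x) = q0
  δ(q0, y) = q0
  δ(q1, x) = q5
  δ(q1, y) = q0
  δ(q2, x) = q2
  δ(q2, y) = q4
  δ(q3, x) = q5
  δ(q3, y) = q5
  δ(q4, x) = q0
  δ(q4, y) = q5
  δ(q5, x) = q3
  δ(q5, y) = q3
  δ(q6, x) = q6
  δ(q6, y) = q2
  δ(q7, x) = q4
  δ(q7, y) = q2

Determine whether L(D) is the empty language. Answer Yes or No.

Yes

The states reachable from the start state are {q0}.
None of the accepting states {q1, q2, q3, q4, q5, q6, q7} is reachable, so no string is accepted and L(D) = ∅.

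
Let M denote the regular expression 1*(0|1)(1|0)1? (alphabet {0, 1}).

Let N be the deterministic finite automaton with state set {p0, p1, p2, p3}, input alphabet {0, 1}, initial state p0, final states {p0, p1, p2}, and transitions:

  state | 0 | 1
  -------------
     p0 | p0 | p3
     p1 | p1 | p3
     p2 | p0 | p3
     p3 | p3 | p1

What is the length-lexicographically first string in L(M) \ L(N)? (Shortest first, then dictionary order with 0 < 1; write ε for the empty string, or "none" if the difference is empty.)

01

The string 01 is accepted by M but not by N.
No shorter string lies in the difference, and 01 is the lexicographically first length-2 string in L(M) \ L(N).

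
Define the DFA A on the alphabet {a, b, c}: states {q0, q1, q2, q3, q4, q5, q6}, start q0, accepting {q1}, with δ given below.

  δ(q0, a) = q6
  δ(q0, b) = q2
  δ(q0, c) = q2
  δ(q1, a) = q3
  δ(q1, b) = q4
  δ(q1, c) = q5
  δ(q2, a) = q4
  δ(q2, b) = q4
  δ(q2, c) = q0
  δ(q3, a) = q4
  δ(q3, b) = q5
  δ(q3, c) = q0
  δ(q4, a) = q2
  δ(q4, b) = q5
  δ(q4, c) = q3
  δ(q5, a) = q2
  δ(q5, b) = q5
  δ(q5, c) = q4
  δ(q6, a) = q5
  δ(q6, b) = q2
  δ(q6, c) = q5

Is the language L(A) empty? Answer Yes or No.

The states reachable from the start state are {q0, q2, q3, q4, q5, q6}.
None of the accepting states {q1} is reachable, so no string is accepted and L(A) = ∅.

Yes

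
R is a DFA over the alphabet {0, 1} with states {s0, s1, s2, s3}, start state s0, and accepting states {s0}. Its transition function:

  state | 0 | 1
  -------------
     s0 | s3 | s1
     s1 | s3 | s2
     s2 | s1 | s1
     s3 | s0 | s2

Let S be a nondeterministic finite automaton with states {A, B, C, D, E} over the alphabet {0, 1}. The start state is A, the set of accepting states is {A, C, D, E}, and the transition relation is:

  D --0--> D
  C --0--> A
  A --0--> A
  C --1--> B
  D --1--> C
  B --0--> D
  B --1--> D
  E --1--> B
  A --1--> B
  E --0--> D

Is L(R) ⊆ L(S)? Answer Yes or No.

Yes

Exploring the product automaton R × S from the start pair (s0, A), following both machines on each input symbol, reaches 11 state pairs: (s0, A), (s3, A), (s1, B), (s2, B), (s3, D), (s2, D), (s1, D), (s0, D), (s2, C), (s1, C), (s1, A).
R accepts in {s0} and S accepts in {A, C, D, E}. The reachable pairs whose R-component is accepting are (s0, A), (s0, D); in each of them the S-component is accepting too, so the product for L(R) \ L(S) (R-component accepting, S-component rejecting) has no reachable accepting pair and the difference is empty.
Hence every string in L(R) is also in L(S).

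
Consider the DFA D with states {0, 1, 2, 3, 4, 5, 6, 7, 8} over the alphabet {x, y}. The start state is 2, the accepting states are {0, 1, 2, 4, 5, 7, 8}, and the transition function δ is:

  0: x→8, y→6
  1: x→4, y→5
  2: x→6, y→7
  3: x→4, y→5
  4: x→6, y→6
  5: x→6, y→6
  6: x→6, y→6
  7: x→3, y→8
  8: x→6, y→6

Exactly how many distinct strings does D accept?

5

The useful subgraph on states {2, 3, 4, 5, 7, 8} is acyclic, so L(D) is finite; the longest accepting path visits 4 useful states, giving maximum string length 3.
Counting accepting paths from 2 by length: 1 of length 0, 1 of length 1, 1 of length 2, 2 of length 3. Total 5.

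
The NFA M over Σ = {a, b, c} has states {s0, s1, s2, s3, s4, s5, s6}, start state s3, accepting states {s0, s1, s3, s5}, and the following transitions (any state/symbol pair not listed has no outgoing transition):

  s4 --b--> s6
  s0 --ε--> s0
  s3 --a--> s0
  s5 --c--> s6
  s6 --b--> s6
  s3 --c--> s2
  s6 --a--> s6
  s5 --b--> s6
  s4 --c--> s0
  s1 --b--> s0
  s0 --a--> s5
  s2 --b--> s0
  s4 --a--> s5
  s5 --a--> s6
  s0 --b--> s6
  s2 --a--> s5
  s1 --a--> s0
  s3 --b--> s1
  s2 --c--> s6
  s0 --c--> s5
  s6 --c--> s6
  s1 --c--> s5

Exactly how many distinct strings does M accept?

16

The useful subgraph on states {s0, s1, s2, s3, s5} is acyclic, so L(M) is finite; the longest accepting path visits 4 useful states, giving maximum string length 3.
Counting accepting paths from s3 by length: 1 of length 0, 2 of length 1, 7 of length 2, 6 of length 3. Total 16.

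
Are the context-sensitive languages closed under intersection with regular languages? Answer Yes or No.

Yes

Every regular language is context-sensitive, and context-sensitive languages are closed under intersection (an LBA runs the DFA check and then the LBA for L on the same linear tape).
So the context-sensitive languages are closed under intersection with a regular language.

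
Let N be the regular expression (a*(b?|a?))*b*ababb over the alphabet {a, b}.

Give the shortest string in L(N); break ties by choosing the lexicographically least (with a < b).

By inspection of the expression, no string of length less than 5 matches, and ababb is the lexicographically first match of length 5.

ababb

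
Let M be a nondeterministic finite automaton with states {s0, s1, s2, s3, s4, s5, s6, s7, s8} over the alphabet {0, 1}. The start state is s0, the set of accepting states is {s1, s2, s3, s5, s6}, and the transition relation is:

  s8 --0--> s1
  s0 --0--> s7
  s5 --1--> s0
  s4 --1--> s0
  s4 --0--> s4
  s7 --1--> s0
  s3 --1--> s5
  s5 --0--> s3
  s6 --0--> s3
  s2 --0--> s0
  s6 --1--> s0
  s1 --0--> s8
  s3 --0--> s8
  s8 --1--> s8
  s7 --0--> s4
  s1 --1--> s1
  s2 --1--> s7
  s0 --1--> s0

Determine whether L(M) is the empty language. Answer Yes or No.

Yes

The states reachable from the start state are {s0, s4, s7}.
None of the accepting states {s1, s2, s3, s5, s6} is reachable, so no string is accepted and L(M) = ∅.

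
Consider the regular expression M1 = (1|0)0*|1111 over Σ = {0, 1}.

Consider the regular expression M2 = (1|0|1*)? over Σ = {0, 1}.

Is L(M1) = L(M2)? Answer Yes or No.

No

The string 00 is accepted by M1 but rejected by M2.
So L(M1) ≠ L(M2).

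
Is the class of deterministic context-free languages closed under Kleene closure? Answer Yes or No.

L = {c aⁿbⁿ : n≥0} ∪ {cc aⁿb²ⁿ : n≥0} is a DCFL (the number of leading c's fixes which ratio the DPDA checks), but L* is not. Every word of L starts with c, so in a factorisation of the string cc aⁱbʲ (i≥1) into words of L each factor begins at one of the two c's: either the whole string is a single word of L (forcing j = 2i), or it splits as c · (c aⁱbʲ) with c ∈ L (take n = 0) and c aⁱbʲ ∈ L (forcing j = i). Thus L* ∩ cca⁺b* = {cc aⁿbⁿ : n≥1} ∪ {cc aⁿb²ⁿ : n≥1}. A DPDA for L* would give one for this intersection with a regular set, and, started from its configuration after reading cc, one for {aⁿbⁿ : n≥1} ∪ {aⁿb²ⁿ : n≥1}, which no deterministic PDA accepts (a DPDA for it would have a single run on aⁿb²ⁿ, accepting after the prefix aⁿbⁿ and accepting again after n more b's; an ordinary PDA that simulates it on a's and b's and, at any moment when it is accepting, may switch to reading only a fresh letter d while feeding each d to the simulation as a b, would accept aⁱbʲdᵏ (k≥1) exactly when both aⁱbʲ and aⁱbʲ⁺ᵏ are in the language, i.e. its language intersected with the regular set a*b*d⁺ would be exactly {aⁿbⁿdⁿ : n≥1} — impossible, since context-free languages are closed under intersection with regular sets and {aⁿbⁿdⁿ} is not context-free). So L* is not a DCFL.

No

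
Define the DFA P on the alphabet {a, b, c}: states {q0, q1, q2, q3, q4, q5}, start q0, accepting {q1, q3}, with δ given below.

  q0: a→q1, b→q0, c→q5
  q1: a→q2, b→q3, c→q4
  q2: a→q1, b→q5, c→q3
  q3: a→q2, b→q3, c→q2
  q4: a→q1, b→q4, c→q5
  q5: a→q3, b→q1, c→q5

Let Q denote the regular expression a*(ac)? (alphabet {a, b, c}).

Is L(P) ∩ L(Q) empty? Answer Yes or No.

The string a is accepted by both P and Q.
Hence L(P) ∩ L(Q) ≠ ∅.

No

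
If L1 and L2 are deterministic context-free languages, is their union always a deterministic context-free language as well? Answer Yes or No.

No

{aⁿbⁿ : n≥0} and {aⁿb²ⁿ : n≥0} are each accepted by a deterministic PDA (push the a's; pop one per b, respectively one per two b's), but their union U is not. Suppose a DPDA M accepted U. Being deterministic, M has a single run on aⁿb²ⁿ, and since aⁿbⁿ ∈ U that run passes through an accepting configuration right after consuming the prefix aⁿbⁿ and then goes on to accept again after n more b's. Build an ordinary (nondeterministic) PDA M′ that simulates M on a's and b's and, at any moment when M is in an accepting state, may switch to a second mode in which it reads only c's, feeding each c to M as a b; M′ accepts when M does. Then M′ accepts aⁱbʲcᵏ (k≥1) exactly when both aⁱbʲ ∈ U and aⁱbʲ⁺ᵏ ∈ U, and checking the four cases (i=j or j=2i, combined with j+k=i or j+k=2i) leaves only i=j=k: so L(M′) ∩ a*b*c⁺ = {aⁿbⁿcⁿ : n≥1} would be context-free, which it is not (pumping lemma) — contradiction. (The union is an unambiguous CFL; it is determinism, not unambiguity, that fails.)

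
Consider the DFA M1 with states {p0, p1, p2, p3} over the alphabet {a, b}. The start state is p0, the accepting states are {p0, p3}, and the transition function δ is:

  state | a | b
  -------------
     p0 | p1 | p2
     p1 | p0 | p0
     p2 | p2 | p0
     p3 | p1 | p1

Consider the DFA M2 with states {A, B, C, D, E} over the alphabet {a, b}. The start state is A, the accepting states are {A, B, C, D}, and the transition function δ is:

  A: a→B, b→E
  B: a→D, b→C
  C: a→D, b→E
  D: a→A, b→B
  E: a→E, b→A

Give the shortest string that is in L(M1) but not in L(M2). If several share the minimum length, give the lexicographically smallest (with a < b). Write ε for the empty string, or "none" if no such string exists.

The string aaab is accepted by M1 but not by M2.
No shorter string lies in the difference, and aaab is the lexicographically first length-4 string in L(M1) \ L(M2).

aaab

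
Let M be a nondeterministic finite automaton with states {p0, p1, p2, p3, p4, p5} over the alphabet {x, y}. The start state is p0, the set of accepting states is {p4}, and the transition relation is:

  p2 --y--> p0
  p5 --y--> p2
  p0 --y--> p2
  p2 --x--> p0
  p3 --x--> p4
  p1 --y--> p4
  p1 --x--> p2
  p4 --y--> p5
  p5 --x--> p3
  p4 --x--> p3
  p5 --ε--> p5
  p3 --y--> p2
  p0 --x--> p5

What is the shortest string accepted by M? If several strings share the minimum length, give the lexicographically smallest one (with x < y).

xxx

A breadth-first search from p0 reaches an accepting state first via the path p0 → p5 → p3 → p4 on input xxx.
No string of length < 3 is accepted (BFS exhausts all shorter strings without reaching an accepting state), and xxx is the lexicographically least accepting string of length 3.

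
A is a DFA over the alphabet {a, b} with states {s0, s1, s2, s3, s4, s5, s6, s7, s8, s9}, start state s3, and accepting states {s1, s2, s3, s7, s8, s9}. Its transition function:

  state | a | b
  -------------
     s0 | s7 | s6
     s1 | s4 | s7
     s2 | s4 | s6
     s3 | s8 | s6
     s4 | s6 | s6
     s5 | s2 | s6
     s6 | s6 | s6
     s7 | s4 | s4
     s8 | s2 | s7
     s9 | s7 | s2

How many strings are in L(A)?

4

The useful subgraph on states {s2, s3, s7, s8} is acyclic, so L(A) is finite; the longest accepting path visits 3 useful states, giving maximum string length 2.
Counting accepting paths from s3 by length: 1 of length 0, 1 of length 1, 2 of length 2. Total 4.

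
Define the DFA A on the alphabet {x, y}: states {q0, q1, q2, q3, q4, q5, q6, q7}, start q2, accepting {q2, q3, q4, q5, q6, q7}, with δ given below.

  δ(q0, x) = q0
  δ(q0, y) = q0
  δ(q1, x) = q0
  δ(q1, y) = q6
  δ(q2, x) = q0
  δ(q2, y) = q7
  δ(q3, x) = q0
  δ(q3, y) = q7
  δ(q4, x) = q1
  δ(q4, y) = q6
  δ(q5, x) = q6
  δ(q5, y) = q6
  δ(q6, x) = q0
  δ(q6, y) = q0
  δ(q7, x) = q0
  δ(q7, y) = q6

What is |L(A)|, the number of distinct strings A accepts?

3

The useful subgraph on states {q2, q6, q7} is acyclic, so L(A) is finite; the longest accepting path visits 3 useful states, giving maximum string length 2.
Counting accepting paths from q2 by length: 1 of length 0, 1 of length 1, 1 of length 2. Total 3.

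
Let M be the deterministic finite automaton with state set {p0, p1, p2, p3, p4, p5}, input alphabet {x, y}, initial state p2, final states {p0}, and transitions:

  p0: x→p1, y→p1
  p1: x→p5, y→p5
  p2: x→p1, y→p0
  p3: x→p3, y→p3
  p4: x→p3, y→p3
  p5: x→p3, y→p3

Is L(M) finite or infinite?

finite

The useful states (reachable from p2 and able to reach an accepting state) are {p0, p2}.
Restricted to these states the transition graph has no cycle, so every accepting path has bounded length and L is finite.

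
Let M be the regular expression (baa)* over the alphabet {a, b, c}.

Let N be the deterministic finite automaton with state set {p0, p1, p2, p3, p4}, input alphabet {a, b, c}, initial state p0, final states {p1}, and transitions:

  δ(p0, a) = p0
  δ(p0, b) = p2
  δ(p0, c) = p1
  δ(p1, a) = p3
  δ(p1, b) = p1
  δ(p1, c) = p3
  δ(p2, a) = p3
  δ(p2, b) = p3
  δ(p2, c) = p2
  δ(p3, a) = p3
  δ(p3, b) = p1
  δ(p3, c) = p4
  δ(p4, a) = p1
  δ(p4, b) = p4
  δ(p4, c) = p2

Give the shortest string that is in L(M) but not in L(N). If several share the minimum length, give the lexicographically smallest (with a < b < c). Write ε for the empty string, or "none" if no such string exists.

ε

The empty string ε is accepted by M but not by N.
Since ε is the unique shortest string, it is the required witness.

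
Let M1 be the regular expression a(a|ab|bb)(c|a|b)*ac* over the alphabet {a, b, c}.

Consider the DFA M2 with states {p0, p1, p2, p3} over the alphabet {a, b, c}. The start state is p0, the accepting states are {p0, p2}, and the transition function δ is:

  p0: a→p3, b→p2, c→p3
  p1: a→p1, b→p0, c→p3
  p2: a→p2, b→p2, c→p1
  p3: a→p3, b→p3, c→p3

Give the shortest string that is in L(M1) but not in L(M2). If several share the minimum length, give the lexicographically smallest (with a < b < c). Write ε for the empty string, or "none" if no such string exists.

aaa

The string aaa is accepted by M1 but not by M2.
No shorter string lies in the difference, and aaa is the lexicographically first length-3 string in L(M1) \ L(M2).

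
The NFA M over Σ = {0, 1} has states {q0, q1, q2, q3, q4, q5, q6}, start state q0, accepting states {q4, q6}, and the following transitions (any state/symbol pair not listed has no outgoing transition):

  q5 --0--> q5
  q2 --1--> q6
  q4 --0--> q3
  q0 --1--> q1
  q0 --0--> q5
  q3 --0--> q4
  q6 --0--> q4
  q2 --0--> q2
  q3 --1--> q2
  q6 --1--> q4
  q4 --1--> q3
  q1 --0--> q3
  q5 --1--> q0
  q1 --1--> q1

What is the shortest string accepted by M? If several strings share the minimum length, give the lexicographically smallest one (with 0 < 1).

100

A breadth-first search from q0 reaches an accepting state first via the path q0 → q1 → q3 → q4 on input 100.
No string of length < 3 is accepted (BFS exhausts all shorter strings without reaching an accepting state), and 100 is the lexicographically least accepting string of length 3.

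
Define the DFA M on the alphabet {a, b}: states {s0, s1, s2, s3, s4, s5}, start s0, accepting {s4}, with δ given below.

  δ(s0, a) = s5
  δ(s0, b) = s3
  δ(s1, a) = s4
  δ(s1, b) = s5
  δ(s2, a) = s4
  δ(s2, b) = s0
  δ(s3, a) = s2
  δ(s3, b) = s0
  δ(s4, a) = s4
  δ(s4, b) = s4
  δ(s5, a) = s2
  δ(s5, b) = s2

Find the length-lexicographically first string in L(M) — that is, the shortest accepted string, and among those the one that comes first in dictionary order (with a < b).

A breadth-first search from s0 reaches an accepting state first via the path s0 → s5 → s2 → s4 on input aaa.
No string of length < 3 is accepted (BFS exhausts all shorter strings without reaching an accepting state), and aaa is the lexicographically least accepting string of length 3.

aaa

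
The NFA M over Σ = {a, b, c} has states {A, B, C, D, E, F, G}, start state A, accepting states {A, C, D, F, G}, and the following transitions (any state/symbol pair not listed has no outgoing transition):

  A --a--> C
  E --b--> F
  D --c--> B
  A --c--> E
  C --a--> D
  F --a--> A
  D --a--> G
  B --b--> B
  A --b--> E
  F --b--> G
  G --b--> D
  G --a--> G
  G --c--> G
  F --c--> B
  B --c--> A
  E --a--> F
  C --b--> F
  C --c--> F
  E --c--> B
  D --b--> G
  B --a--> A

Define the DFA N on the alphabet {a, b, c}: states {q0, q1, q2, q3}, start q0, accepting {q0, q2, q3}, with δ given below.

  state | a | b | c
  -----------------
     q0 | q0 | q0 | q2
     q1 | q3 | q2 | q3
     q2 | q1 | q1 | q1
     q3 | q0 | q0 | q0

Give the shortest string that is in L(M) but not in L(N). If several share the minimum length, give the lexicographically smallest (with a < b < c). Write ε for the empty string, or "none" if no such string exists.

ca

The string ca is accepted by M but not by N.
No shorter string lies in the difference, and ca is the lexicographically first length-2 string in L(M) \ L(N).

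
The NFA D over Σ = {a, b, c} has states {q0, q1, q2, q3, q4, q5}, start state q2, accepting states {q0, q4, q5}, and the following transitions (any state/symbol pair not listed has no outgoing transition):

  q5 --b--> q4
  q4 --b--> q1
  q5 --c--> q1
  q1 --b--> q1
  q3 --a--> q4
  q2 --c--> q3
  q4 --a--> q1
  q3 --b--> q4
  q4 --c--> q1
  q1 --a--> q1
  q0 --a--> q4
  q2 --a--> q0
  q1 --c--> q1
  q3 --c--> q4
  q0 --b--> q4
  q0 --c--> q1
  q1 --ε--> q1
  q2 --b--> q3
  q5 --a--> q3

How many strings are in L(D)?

9

The useful subgraph on states {q0, q2, q3, q4} is acyclic, so L(D) is finite; the longest accepting path visits 3 useful states, giving maximum string length 2.
Counting accepting paths from q2 by length: 1 of length 1, 8 of length 2. Total 9.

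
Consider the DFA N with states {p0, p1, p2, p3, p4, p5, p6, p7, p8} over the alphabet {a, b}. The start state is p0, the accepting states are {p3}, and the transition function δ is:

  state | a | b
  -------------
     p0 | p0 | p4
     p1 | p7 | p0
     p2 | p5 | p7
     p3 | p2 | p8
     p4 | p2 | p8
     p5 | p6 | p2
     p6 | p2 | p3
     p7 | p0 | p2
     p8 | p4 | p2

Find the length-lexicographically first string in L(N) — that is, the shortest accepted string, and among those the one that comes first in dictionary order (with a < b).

baaab

A breadth-first search from p0 reaches an accepting state first via the path p0 → p4 → p2 → p5 → p6 → p3 on input baaab.
No string of length < 5 is accepted (BFS exhausts all shorter strings without reaching an accepting state), and baaab is the lexicographically least accepting string of length 5.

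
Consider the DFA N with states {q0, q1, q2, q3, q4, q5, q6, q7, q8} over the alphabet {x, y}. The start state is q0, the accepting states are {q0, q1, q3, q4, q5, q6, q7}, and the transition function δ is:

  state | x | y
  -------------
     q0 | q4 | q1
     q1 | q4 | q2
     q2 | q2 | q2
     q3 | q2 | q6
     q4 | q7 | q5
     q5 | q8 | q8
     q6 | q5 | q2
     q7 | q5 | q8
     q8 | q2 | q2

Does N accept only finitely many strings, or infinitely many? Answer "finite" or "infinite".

The useful states (reachable from q0 and able to reach an accepting state) are {q0, q1, q4, q5, q7}.
Restricted to these states the transition graph has no cycle, so every accepting path has bounded length and L is finite.

finite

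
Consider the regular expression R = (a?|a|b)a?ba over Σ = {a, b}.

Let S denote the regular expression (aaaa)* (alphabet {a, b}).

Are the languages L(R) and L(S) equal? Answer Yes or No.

The string ba is accepted by R but rejected by S.
So L(R) ≠ L(S).

No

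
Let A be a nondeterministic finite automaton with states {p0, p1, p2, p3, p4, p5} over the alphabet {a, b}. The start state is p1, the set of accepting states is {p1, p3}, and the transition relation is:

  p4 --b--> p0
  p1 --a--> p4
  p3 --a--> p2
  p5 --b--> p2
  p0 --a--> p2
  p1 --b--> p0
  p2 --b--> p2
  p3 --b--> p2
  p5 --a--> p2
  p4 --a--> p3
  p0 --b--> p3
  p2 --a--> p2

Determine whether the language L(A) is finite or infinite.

The useful states (reachable from p1 and able to reach an accepting state) are {p0, p1, p3, p4}.
Restricted to these states the transition graph has no cycle, so every accepting path has bounded length and L is finite.

finite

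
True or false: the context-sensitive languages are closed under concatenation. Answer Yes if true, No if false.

Yes

With disjoint nonterminals (and terminals first replaced by fresh nonterminal copies so contexts cannot straddle the boundary), S → S₁S₂ added to two noncontracting grammars is noncontracting and generates L₁L₂; equivalently an LBA guesses the split point and checks each part in place.
So the context-sensitive languages are closed under concatenation.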